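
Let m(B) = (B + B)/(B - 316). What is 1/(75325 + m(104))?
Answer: 53/3992173 ≈ 1.3276e-5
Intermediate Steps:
m(B) = 2*B/(-316 + B) (m(B) = (2*B)/(-316 + B) = 2*B/(-316 + B))
1/(75325 + m(104)) = 1/(75325 + 2*104/(-316 + 104)) = 1/(75325 + 2*104/(-212)) = 1/(75325 + 2*104*(-1/212)) = 1/(75325 - 52/53) = 1/(3992173/53) = 53/3992173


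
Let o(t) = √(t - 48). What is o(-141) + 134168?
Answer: 134168 + 3*I*√21 ≈ 1.3417e+5 + 13.748*I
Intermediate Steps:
o(t) = √(-48 + t)
o(-141) + 134168 = √(-48 - 141) + 134168 = √(-189) + 134168 = 3*I*√21 + 134168 = 134168 + 3*I*√21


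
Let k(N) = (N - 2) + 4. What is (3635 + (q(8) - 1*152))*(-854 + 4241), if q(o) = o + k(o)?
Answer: 11857887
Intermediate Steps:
k(N) = 2 + N (k(N) = (-2 + N) + 4 = 2 + N)
q(o) = 2 + 2*o (q(o) = o + (2 + o) = 2 + 2*o)
(3635 + (q(8) - 1*152))*(-854 + 4241) = (3635 + ((2 + 2*8) - 1*152))*(-854 + 4241) = (3635 + ((2 + 16) - 152))*3387 = (3635 + (18 - 152))*3387 = (3635 - 134)*3387 = 3501*3387 = 11857887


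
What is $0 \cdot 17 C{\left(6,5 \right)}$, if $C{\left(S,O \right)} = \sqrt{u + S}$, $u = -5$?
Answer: $0$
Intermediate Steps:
$C{\left(S,O \right)} = \sqrt{-5 + S}$
$0 \cdot 17 C{\left(6,5 \right)} = 0 \cdot 17 \sqrt{-5 + 6} = 0 \sqrt{1} = 0 \cdot 1 = 0$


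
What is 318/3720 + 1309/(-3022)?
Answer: -325707/936820 ≈ -0.34767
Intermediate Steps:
318/3720 + 1309/(-3022) = 318*(1/3720) + 1309*(-1/3022) = 53/620 - 1309/3022 = -325707/936820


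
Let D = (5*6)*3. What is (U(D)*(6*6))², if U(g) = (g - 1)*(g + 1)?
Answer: 85009566096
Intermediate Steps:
D = 90 (D = 30*3 = 90)
U(g) = (1 + g)*(-1 + g) (U(g) = (-1 + g)*(1 + g) = (1 + g)*(-1 + g))
(U(D)*(6*6))² = ((-1 + 90²)*(6*6))² = ((-1 + 8100)*36)² = (8099*36)² = 291564² = 85009566096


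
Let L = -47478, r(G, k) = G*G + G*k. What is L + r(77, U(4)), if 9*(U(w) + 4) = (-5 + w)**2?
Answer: -376636/9 ≈ -41848.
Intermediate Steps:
U(w) = -4 + (-5 + w)**2/9
r(G, k) = G**2 + G*k
L + r(77, U(4)) = -47478 + 77*(77 + (-4 + (-5 + 4)**2/9)) = -47478 + 77*(77 + (-4 + (1/9)*(-1)**2)) = -47478 + 77*(77 + (-4 + (1/9)*1)) = -47478 + 77*(77 + (-4 + 1/9)) = -47478 + 77*(77 - 35/9) = -47478 + 77*(658/9) = -47478 + 50666/9 = -376636/9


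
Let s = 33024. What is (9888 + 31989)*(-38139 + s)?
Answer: -214200855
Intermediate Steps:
(9888 + 31989)*(-38139 + s) = (9888 + 31989)*(-38139 + 33024) = 41877*(-5115) = -214200855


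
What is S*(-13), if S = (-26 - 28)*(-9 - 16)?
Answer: -17550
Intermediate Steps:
S = 1350 (S = -54*(-25) = 1350)
S*(-13) = 1350*(-13) = -17550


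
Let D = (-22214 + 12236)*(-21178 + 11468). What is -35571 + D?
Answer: 96850809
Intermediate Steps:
D = 96886380 (D = -9978*(-9710) = 96886380)
-35571 + D = -35571 + 96886380 = 96850809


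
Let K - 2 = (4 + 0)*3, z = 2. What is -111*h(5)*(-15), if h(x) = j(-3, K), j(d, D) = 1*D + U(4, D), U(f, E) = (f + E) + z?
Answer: 56610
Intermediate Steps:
U(f, E) = 2 + E + f (U(f, E) = (f + E) + 2 = (E + f) + 2 = 2 + E + f)
K = 14 (K = 2 + (4 + 0)*3 = 2 + 4*3 = 2 + 12 = 14)
j(d, D) = 6 + 2*D (j(d, D) = 1*D + (2 + D + 4) = D + (6 + D) = 6 + 2*D)
h(x) = 34 (h(x) = 6 + 2*14 = 6 + 28 = 34)
-111*h(5)*(-15) = -111*34*(-15) = -3774*(-15) = 56610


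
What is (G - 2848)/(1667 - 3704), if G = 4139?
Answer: -1291/2037 ≈ -0.63377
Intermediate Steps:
(G - 2848)/(1667 - 3704) = (4139 - 2848)/(1667 - 3704) = 1291/(-2037) = 1291*(-1/2037) = -1291/2037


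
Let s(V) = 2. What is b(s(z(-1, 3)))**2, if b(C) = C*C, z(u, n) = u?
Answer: 16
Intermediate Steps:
b(C) = C**2
b(s(z(-1, 3)))**2 = (2**2)**2 = 4**2 = 16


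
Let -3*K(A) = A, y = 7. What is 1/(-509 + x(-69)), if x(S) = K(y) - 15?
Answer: -3/1579 ≈ -0.0018999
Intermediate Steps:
K(A) = -A/3
x(S) = -52/3 (x(S) = -⅓*7 - 15 = -7/3 - 15 = -52/3)
1/(-509 + x(-69)) = 1/(-509 - 52/3) = 1/(-1579/3) = -3/1579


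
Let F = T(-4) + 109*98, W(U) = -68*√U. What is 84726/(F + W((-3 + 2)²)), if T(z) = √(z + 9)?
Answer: 899281764/112656991 - 84726*√5/112656991 ≈ 7.9808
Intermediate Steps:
T(z) = √(9 + z)
F = 10682 + √5 (F = √(9 - 4) + 109*98 = √5 + 10682 = 10682 + √5 ≈ 10684.)
84726/(F + W((-3 + 2)²)) = 84726/((10682 + √5) - 68*√((-3 + 2)²)) = 84726/((10682 + √5) - 68*√((-1)²)) = 84726/((10682 + √5) - 68*√1) = 84726/((10682 + √5) - 68*1) = 84726/((10682 + √5) - 68) = 84726/(10614 + √5)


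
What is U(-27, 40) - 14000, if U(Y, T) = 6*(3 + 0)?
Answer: -13982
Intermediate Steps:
U(Y, T) = 18 (U(Y, T) = 6*3 = 18)
U(-27, 40) - 14000 = 18 - 14000 = -13982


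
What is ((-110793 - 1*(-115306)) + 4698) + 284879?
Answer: 294090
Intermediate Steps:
((-110793 - 1*(-115306)) + 4698) + 284879 = ((-110793 + 115306) + 4698) + 284879 = (4513 + 4698) + 284879 = 9211 + 284879 = 294090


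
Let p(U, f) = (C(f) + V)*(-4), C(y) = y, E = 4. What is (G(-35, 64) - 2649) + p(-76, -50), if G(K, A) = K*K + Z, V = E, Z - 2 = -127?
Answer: -1365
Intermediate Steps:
Z = -125 (Z = 2 - 127 = -125)
V = 4
G(K, A) = -125 + K² (G(K, A) = K*K - 125 = K² - 125 = -125 + K²)
p(U, f) = -16 - 4*f (p(U, f) = (f + 4)*(-4) = (4 + f)*(-4) = -16 - 4*f)
(G(-35, 64) - 2649) + p(-76, -50) = ((-125 + (-35)²) - 2649) + (-16 - 4*(-50)) = ((-125 + 1225) - 2649) + (-16 + 200) = (1100 - 2649) + 184 = -1549 + 184 = -1365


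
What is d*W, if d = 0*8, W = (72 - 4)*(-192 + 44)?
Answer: 0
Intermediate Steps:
W = -10064 (W = 68*(-148) = -10064)
d = 0
d*W = 0*(-10064) = 0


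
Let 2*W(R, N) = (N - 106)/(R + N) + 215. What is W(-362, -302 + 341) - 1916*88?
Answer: -54425628/323 ≈ -1.6850e+5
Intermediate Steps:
W(R, N) = 215/2 + (-106 + N)/(2*(N + R)) (W(R, N) = ((N - 106)/(R + N) + 215)/2 = ((-106 + N)/(N + R) + 215)/2 = (215 + (-106 + N)/(N + R))/2 = 215/2 + (-106 + N)/(2*(N + R)))
W(-362, -302 + 341) - 1916*88 = (-53 + 108*(-302 + 341) + (215/2)*(-362))/((-302 + 341) - 362) - 1916*88 = (-53 + 108*39 - 38915)/(39 - 362) - 1*168608 = (-53 + 4212 - 38915)/(-323) - 168608 = -1/323*(-34756) - 168608 = 34756/323 - 168608 = -54425628/323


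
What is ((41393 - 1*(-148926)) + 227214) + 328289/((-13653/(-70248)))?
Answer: 9587407907/4551 ≈ 2.1067e+6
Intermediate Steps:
((41393 - 1*(-148926)) + 227214) + 328289/((-13653/(-70248))) = ((41393 + 148926) + 227214) + 328289/((-13653*(-1/70248))) = (190319 + 227214) + 328289/(4551/23416) = 417533 + 328289*(23416/4551) = 417533 + 7687215224/4551 = 9587407907/4551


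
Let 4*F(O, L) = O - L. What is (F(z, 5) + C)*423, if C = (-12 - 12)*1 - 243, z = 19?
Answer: -222921/2 ≈ -1.1146e+5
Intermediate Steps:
F(O, L) = -L/4 + O/4 (F(O, L) = (O - L)/4 = -L/4 + O/4)
C = -267 (C = -24*1 - 243 = -24 - 243 = -267)
(F(z, 5) + C)*423 = ((-¼*5 + (¼)*19) - 267)*423 = ((-5/4 + 19/4) - 267)*423 = (7/2 - 267)*423 = -527/2*423 = -222921/2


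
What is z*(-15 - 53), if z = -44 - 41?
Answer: 5780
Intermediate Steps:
z = -85
z*(-15 - 53) = -85*(-15 - 53) = -85*(-68) = 5780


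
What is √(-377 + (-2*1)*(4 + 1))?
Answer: 3*I*√43 ≈ 19.672*I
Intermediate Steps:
√(-377 + (-2*1)*(4 + 1)) = √(-377 - 2*5) = √(-377 - 10) = √(-387) = 3*I*√43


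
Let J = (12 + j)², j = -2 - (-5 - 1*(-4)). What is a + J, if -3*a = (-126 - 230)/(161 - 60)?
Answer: 37019/303 ≈ 122.17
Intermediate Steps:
j = -1 (j = -2 - (-5 + 4) = -2 - 1*(-1) = -2 + 1 = -1)
a = 356/303 (a = -(-126 - 230)/(3*(161 - 60)) = -(-356)/(3*101) = -⅓*(-356/101) = 356/303 ≈ 1.1749)
J = 121 (J = (12 - 1)² = 11² = 121)
a + J = 356/303 + 121 = 37019/303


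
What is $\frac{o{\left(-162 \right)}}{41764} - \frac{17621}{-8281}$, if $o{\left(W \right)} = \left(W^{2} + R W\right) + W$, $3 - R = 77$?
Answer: $\frac{525590557}{172923842} \approx 3.0394$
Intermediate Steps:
$R = -74$ ($R = 3 - 77 = -74$)
$o{\left(W \right)} = W^{2} - 73 W$ ($o{\left(W \right)} = \left(W^{2} - 74 W\right) + W = W^{2} - 73 W$)
$\frac{o{\left(-162 \right)}}{41764} - \frac{17621}{-8281} = \frac{\left(-162\right) \left(-73 - 162\right)}{41764} - \frac{17621}{-8281} = \left(-162\right) \left(-235\right) \frac{1}{41764} - - \frac{17621}{8281} = 38070 \cdot \frac{1}{41764} + \frac{17621}{8281} = \frac{19035}{20882} + \frac{17621}{8281} = \frac{525590557}{172923842}$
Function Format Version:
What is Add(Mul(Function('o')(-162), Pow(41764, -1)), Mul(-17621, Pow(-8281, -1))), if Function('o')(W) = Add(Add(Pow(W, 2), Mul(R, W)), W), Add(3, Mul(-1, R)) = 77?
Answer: Rational(525590557, 172923842) ≈ 3.0394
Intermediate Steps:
R = -74 (R = Add(3, Mul(-1, 77)) = Add(3, -77) = -74)
Function('o')(W) = Add(Pow(W, 2), Mul(-73, W)) (Function('o')(W) = Add(Add(Pow(W, 2), Mul(-74, W)), W) = Add(Pow(W, 2), Mul(-73, W)))
Add(Mul(Function('o')(-162), Pow(41764, -1)), Mul(-17621, Pow(-8281, -1))) = Add(Mul(Mul(-162, Add(-73, -162)), Pow(41764, -1)), Mul(-17621, Pow(-8281, -1))) = Add(Mul(Mul(-162, -235), Rational(1, 41764)), Mul(-17621, Rational(-1, 8281))) = Add(Mul(38070, Rational(1, 41764)), Rational(17621, 8281)) = Add(Rational(19035, 20882), Rational(17621, 8281)) = Rational(525590557, 172923842)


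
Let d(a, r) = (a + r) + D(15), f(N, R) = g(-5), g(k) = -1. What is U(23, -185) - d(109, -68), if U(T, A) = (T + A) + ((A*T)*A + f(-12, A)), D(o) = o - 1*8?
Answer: 786964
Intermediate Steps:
f(N, R) = -1
D(o) = -8 + o (D(o) = o - 8 = -8 + o)
d(a, r) = 7 + a + r (d(a, r) = (a + r) + (-8 + 15) = (a + r) + 7 = 7 + a + r)
U(T, A) = -1 + A + T + T*A**2 (U(T, A) = (T + A) + ((A*T)*A - 1) = (A + T) + (T*A**2 - 1) = (A + T) + (-1 + T*A**2) = -1 + A + T + T*A**2)
U(23, -185) - d(109, -68) = (-1 - 185 + 23 + 23*(-185)**2) - (7 + 109 - 68) = (-1 - 185 + 23 + 23*34225) - 1*48 = (-1 - 185 + 23 + 787175) - 48 = 787012 - 48 = 786964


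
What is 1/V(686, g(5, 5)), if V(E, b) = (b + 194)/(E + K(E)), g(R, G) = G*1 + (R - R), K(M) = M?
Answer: 1372/199 ≈ 6.8945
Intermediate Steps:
g(R, G) = G (g(R, G) = G + 0 = G)
V(E, b) = (194 + b)/(2*E) (V(E, b) = (b + 194)/(E + E) = (194 + b)/((2*E)) = (194 + b)*(1/(2*E)) = (194 + b)/(2*E))
1/V(686, g(5, 5)) = 1/((½)*(194 + 5)/686) = 1/((½)*(1/686)*199) = 1/(199/1372) = 1372/199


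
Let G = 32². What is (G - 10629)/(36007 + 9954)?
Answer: -9605/45961 ≈ -0.20898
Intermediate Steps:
G = 1024
(G - 10629)/(36007 + 9954) = (1024 - 10629)/(36007 + 9954) = -9605/45961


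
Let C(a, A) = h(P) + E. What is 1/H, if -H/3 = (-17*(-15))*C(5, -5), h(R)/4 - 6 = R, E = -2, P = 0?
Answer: -1/16830 ≈ -5.9418e-5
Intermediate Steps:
h(R) = 24 + 4*R
C(a, A) = 22 (C(a, A) = (24 + 4*0) - 2 = (24 + 0) - 2 = 24 - 2 = 22)
H = -16830 (H = -3*(-17*(-15))*22 = -765*22 = -3*5610 = -16830)
1/H = 1/(-16830) = -1/16830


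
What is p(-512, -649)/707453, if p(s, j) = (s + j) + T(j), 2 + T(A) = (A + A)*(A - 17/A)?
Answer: 841205/707453 ≈ 1.1891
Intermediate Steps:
T(A) = -2 + 2*A*(A - 17/A) (T(A) = -2 + (A + A)*(A - 17/A) = -2 + (2*A)*(A - 17/A) = -2 + 2*A*(A - 17/A))
p(s, j) = -36 + j + s + 2*j² (p(s, j) = (s + j) + (-36 + 2*j²) = (j + s) + (-36 + 2*j²) = -36 + j + s + 2*j²)
p(-512, -649)/707453 = (-36 - 649 - 512 + 2*(-649)²)/707453 = (-36 - 649 - 512 + 2*421201)*(1/707453) = (-36 - 649 - 512 + 842402)*(1/707453) = 841205*(1/707453) = 841205/707453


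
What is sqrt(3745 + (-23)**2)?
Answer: sqrt(4274) ≈ 65.376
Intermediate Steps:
sqrt(3745 + (-23)**2) = sqrt(3745 + 529) = sqrt(4274)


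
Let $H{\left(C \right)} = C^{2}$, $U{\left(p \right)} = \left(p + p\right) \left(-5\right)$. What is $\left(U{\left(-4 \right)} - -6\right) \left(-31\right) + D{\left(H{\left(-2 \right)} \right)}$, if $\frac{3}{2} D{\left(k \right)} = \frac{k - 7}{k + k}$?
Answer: $- \frac{5705}{4} \approx -1426.3$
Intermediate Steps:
$U{\left(p \right)} = - 10 p$ ($U{\left(p \right)} = 2 p \left(-5\right) = - 10 p$)
$D{\left(k \right)} = \frac{-7 + k}{3 k}$ ($D{\left(k \right)} = \frac{2 \frac{k - 7}{k + k}}{3} = \frac{2 \frac{-7 + k}{2 k}}{3} = \frac{-7 + k}{3 k}$)
$\left(U{\left(-4 \right)} - -6\right) \left(-31\right) + D{\left(H{\left(-2 \right)} \right)} = \left(\left(-10\right) \left(-4\right) - -6\right) \left(-31\right) + \frac{-7 + \left(-2\right)^{2}}{3 \left(-2\right)^{2}} = \left(40 + 6\right) \left(-31\right) + \frac{-7 + 4}{3 \cdot 4} = 46 \left(-31\right) + \frac{1}{3} \cdot \frac{1}{4} \left(-3\right) = -1426 - \frac{1}{4} = - \frac{5705}{4}$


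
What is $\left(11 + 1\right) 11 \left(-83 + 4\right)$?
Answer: $-10428$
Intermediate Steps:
$\left(11 + 1\right) 11 \left(-83 + 4\right) = 12 \cdot 11 \left(-79\right) = 132 \left(-79\right) = -10428$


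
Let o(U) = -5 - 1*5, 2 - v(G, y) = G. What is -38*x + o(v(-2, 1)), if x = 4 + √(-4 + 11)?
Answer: -162 - 38*√7 ≈ -262.54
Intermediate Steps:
v(G, y) = 2 - G
o(U) = -10 (o(U) = -5 - 5 = -10)
x = 4 + √7 ≈ 6.6458
-38*x + o(v(-2, 1)) = -38*(4 + √7) - 10 = (-152 - 38*√7) - 10 = -162 - 38*√7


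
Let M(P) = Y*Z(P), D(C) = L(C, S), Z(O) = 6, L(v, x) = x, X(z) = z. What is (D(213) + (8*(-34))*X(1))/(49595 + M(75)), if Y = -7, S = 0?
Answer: -272/49553 ≈ -0.0054891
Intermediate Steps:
D(C) = 0
M(P) = -42 (M(P) = -7*6 = -42)
(D(213) + (8*(-34))*X(1))/(49595 + M(75)) = (0 + (8*(-34))*1)/(49595 - 42) = (0 - 272*1)/49553 = (0 - 272)*(1/49553) = -272*1/49553 = -272/49553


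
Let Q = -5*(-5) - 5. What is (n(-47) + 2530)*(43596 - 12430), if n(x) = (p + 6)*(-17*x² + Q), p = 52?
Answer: -67766851744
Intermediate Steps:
Q = 20 (Q = 25 - 5 = 20)
n(x) = 1160 - 986*x² (n(x) = (52 + 6)*(-17*x² + 20) = 58*(20 - 17*x²) = 1160 - 986*x²)
(n(-47) + 2530)*(43596 - 12430) = ((1160 - 986*(-47)²) + 2530)*(43596 - 12430) = ((1160 - 986*2209) + 2530)*31166 = ((1160 - 2178074) + 2530)*31166 = (-2176914 + 2530)*31166 = -2174384*31166 = -67766851744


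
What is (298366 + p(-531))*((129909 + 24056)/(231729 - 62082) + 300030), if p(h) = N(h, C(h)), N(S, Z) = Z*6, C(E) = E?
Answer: 15024468177432500/169647 ≈ 8.8563e+10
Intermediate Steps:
N(S, Z) = 6*Z
p(h) = 6*h
(298366 + p(-531))*((129909 + 24056)/(231729 - 62082) + 300030) = (298366 + 6*(-531))*((129909 + 24056)/(231729 - 62082) + 300030) = (298366 - 3186)*(153965/169647 + 300030) = 295180*(153965*(1/169647) + 300030) = 295180*(153965/169647 + 300030) = 295180*(50899343375/169647) = 15024468177432500/169647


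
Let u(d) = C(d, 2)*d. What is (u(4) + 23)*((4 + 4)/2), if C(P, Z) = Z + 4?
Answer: 188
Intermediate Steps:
C(P, Z) = 4 + Z
u(d) = 6*d (u(d) = (4 + 2)*d = 6*d)
(u(4) + 23)*((4 + 4)/2) = (6*4 + 23)*((4 + 4)/2) = (24 + 23)*((1/2)*8) = 47*4 = 188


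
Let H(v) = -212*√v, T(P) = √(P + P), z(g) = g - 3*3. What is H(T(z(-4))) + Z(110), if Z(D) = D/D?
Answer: 1 - 212*26^(¼)*√I ≈ -337.5 - 338.5*I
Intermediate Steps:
Z(D) = 1
z(g) = -9 + g (z(g) = g - 9 = -9 + g)
T(P) = √2*√P (T(P) = √(2*P) = √2*√P)
H(T(z(-4))) + Z(110) = -212*2^(¼)*(-9 - 4)^(¼) + 1 = -212*(-13)^(¼)*2^(¼) + 1 = -212*2^(¼)*(13^(¼)*√I) + 1 = -212*26^(¼)*√I + 1 = 1 - 212*26^(¼)*√I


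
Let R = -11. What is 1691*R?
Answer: -18601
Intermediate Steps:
1691*R = 1691*(-11) = -18601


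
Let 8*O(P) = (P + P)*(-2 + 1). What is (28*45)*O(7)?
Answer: -2205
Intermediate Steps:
O(P) = -P/4 (O(P) = ((P + P)*(-2 + 1))/8 = ((2*P)*(-1))/8 = (-2*P)/8 = -P/4)
(28*45)*O(7) = (28*45)*(-¼*7) = 1260*(-7/4) = -2205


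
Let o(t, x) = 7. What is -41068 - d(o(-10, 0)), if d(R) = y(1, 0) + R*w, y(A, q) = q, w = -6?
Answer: -41026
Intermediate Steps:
d(R) = -6*R (d(R) = 0 + R*(-6) = 0 - 6*R = -6*R)
-41068 - d(o(-10, 0)) = -41068 - (-6)*7 = -41068 - 1*(-42) = -41068 + 42 = -41026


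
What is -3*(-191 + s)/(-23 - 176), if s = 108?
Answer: -249/199 ≈ -1.2513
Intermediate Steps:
-3*(-191 + s)/(-23 - 176) = -3*(-191 + 108)/(-23 - 176) = -(-249)/(-199) = -(-249)*(-1)/199 = -3*83/199 = -249/199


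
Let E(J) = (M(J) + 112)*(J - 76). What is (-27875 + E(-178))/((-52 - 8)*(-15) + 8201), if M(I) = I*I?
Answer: -8104059/9101 ≈ -890.46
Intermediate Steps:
M(I) = I²
E(J) = (-76 + J)*(112 + J²) (E(J) = (J² + 112)*(J - 76) = (112 + J²)*(-76 + J) = (-76 + J)*(112 + J²))
(-27875 + E(-178))/((-52 - 8)*(-15) + 8201) = (-27875 + (-8512 + (-178)³ - 76*(-178)² + 112*(-178)))/((-52 - 8)*(-15) + 8201) = (-27875 + (-8512 - 5639752 - 76*31684 - 19936))/(-60*(-15) + 8201) = (-27875 + (-8512 - 5639752 - 2407984 - 19936))/(900 + 8201) = (-27875 - 8076184)/9101 = -8104059*1/9101 = -8104059/9101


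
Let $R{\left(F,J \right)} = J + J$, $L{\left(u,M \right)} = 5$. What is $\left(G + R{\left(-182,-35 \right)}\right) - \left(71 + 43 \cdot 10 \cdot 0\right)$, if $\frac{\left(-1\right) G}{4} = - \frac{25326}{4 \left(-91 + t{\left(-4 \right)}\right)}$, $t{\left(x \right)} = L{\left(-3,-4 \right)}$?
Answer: $- \frac{18726}{43} \approx -435.49$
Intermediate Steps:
$t{\left(x \right)} = 5$
$R{\left(F,J \right)} = 2 J$
$G = - \frac{12663}{43}$ ($G = - 4 \left(- \frac{25326}{4 \left(-91 + 5\right)}\right) = - 4 \left(- \frac{25326}{4 \left(-86\right)}\right) = - 4 \left(- \frac{25326}{-344}\right) = - 4 \left(\left(-25326\right) \left(- \frac{1}{344}\right)\right) = \left(-4\right) \frac{12663}{172} = - \frac{12663}{43} \approx -294.49$)
$\left(G + R{\left(-182,-35 \right)}\right) - \left(71 + 43 \cdot 10 \cdot 0\right) = \left(- \frac{12663}{43} + 2 \left(-35\right)\right) - \left(71 + 43 \cdot 10 \cdot 0\right) = \left(- \frac{12663}{43} - 70\right) - 71 = - \frac{15673}{43} + \left(-71 + 0\right) = - \frac{15673}{43} - 71 = - \frac{18726}{43}$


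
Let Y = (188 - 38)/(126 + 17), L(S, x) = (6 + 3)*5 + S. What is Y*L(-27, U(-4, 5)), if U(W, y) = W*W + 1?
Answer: 2700/143 ≈ 18.881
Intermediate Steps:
U(W, y) = 1 + W**2 (U(W, y) = W**2 + 1 = 1 + W**2)
L(S, x) = 45 + S (L(S, x) = 9*5 + S = 45 + S)
Y = 150/143 ≈ 1.0490
Y*L(-27, U(-4, 5)) = 150*(45 - 27)/143 = (150/143)*18 = 2700/143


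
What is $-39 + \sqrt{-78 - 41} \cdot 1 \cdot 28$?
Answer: $-39 + 28 i \sqrt{119} \approx -39.0 + 305.44 i$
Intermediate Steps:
$-39 + \sqrt{-78 - 41} \cdot 1 \cdot 28 = -39 + \sqrt{-119} \cdot 28 = -39 + i \sqrt{119} \cdot 28 = -39 + 28 i \sqrt{119}$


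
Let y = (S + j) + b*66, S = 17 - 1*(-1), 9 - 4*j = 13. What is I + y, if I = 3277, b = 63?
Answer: 7452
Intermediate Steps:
j = -1 (j = 9/4 - 1/4*13 = 9/4 - 13/4 = -1)
S = 18 (S = 17 + 1 = 18)
y = 4175 (y = (18 - 1) + 63*66 = 17 + 4158 = 4175)
I + y = 3277 + 4175 = 7452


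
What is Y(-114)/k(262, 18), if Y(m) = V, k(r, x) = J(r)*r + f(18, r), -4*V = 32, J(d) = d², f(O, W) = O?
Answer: -4/8992373 ≈ -4.4482e-7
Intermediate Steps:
V = -8 (V = -¼*32 = -8)
k(r, x) = 18 + r³ (k(r, x) = r²*r + 18 = r³ + 18 = 18 + r³)
Y(m) = -8
Y(-114)/k(262, 18) = -8/(18 + 262³) = -8/(18 + 17984728) = -8/17984746 = -8*1/17984746 = -4/8992373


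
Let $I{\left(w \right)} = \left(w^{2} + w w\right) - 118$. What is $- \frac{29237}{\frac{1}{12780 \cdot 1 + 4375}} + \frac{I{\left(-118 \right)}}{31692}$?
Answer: $- \frac{7947731392945}{15846} \approx -5.0156 \cdot 10^{8}$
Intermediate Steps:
$I{\left(w \right)} = -118 + 2 w^{2}$ ($I{\left(w \right)} = \left(w^{2} + w^{2}\right) - 118 = 2 w^{2} - 118 = -118 + 2 w^{2}$)
$- \frac{29237}{\frac{1}{12780 \cdot 1 + 4375}} + \frac{I{\left(-118 \right)}}{31692} = - \frac{29237}{\frac{1}{12780 \cdot 1 + 4375}} + \frac{-118 + 2 \left(-118\right)^{2}}{31692} = - \frac{29237}{\frac{1}{12780 + 4375}} + \left(-118 + 2 \cdot 13924\right) \frac{1}{31692} = - \frac{29237}{\frac{1}{17155}} + \left(-118 + 27848\right) \frac{1}{31692} = - 29237 \frac{1}{\frac{1}{17155}} + 27730 \cdot \frac{1}{31692} = \left(-29237\right) 17155 + \frac{13865}{15846} = -501560735 + \frac{13865}{15846} = - \frac{7947731392945}{15846}$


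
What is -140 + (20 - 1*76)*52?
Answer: -3052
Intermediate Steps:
-140 + (20 - 1*76)*52 = -140 + (20 - 76)*52 = -140 - 56*52 = -140 - 2912 = -3052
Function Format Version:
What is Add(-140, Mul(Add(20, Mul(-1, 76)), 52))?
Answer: -3052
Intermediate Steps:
Add(-140, Mul(Add(20, Mul(-1, 76)), 52)) = Add(-140, Mul(Add(20, -76), 52)) = Add(-140, Mul(-56, 52)) = Add(-140, -2912) = -3052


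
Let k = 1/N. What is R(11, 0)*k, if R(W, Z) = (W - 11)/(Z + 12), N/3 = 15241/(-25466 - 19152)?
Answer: 0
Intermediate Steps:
N = -45723/44618 (N = 3*(15241/(-25466 - 19152)) = 3*(15241/(-44618)) = 3*(15241*(-1/44618)) = 3*(-15241/44618) = -45723/44618 ≈ -1.0248)
k = -44618/45723 (k = 1/(-45723/44618) = -44618/45723 ≈ -0.97583)
R(W, Z) = (-11 + W)/(12 + Z)
R(11, 0)*k = ((-11 + 11)/(12 + 0))*(-44618/45723) = (0/12)*(-44618/45723) = ((1/12)*0)*(-44618/45723) = 0*(-44618/45723) = 0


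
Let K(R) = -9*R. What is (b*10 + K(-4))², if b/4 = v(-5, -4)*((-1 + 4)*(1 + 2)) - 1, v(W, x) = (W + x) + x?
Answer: 21939856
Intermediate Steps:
v(W, x) = W + 2*x
b = -472 (b = 4*((-5 + 2*(-4))*((-1 + 4)*(1 + 2)) - 1) = 4*((-5 - 8)*(3*3) - 1) = 4*(-13*9 - 1) = 4*(-117 - 1) = 4*(-118) = -472)
(b*10 + K(-4))² = (-472*10 - 9*(-4))² = (-4720 + 36)² = (-4684)² = 21939856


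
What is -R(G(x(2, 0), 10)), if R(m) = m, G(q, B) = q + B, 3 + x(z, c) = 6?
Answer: -13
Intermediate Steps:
x(z, c) = 3 (x(z, c) = -3 + 6 = 3)
G(q, B) = B + q
-R(G(x(2, 0), 10)) = -(10 + 3) = -1*13 = -13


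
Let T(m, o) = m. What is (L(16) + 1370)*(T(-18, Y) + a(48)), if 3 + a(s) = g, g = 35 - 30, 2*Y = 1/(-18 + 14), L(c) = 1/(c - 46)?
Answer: -328792/15 ≈ -21919.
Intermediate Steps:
L(c) = 1/(-46 + c)
Y = -⅛ (Y = 1/(2*(-18 + 14)) = (½)/(-4) = (½)*(-¼) = -⅛ ≈ -0.12500)
g = 5
a(s) = 2 (a(s) = -3 + 5 = 2)
(L(16) + 1370)*(T(-18, Y) + a(48)) = (1/(-46 + 16) + 1370)*(-18 + 2) = (1/(-30) + 1370)*(-16) = (-1/30 + 1370)*(-16) = (41099/30)*(-16) = -328792/15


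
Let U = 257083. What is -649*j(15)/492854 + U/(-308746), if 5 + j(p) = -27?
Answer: -60146173977/76083350542 ≈ -0.79053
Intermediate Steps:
j(p) = -32 (j(p) = -5 - 27 = -32)
-649*j(15)/492854 + U/(-308746) = -649*(-32)/492854 + 257083/(-308746) = 20768*(1/492854) + 257083*(-1/308746) = 10384/246427 - 257083/308746 = -60146173977/76083350542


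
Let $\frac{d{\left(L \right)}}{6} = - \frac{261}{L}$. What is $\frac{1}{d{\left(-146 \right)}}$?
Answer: $\frac{73}{783} \approx 0.093231$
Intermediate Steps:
$d{\left(L \right)} = - \frac{1566}{L}$ ($d{\left(L \right)} = 6 \left(- \frac{261}{L}\right) = - \frac{1566}{L}$)
$\frac{1}{d{\left(-146 \right)}} = \frac{1}{\left(-1566\right) \frac{1}{-146}} = \frac{1}{\left(-1566\right) \left(- \frac{1}{146}\right)} = \frac{1}{\frac{783}{73}} = \frac{73}{783}$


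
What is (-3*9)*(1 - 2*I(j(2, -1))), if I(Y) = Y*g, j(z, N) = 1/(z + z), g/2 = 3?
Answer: 54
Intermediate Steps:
g = 6 (g = 2*3 = 6)
j(z, N) = 1/(2*z)
I(Y) = 6*Y (I(Y) = Y*6 = 6*Y)
(-3*9)*(1 - 2*I(j(2, -1))) = (-3*9)*(1 - 12*(1/2)/2) = -27*(1 - 12*(1/2)*(1/2)) = -27*(1 - 12/4) = -27*(1 - 2*3/2) = -27*(1 - 3) = -27*(-2) = 54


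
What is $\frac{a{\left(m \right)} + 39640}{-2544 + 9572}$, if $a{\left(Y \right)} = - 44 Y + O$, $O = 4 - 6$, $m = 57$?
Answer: $\frac{18565}{3514} \approx 5.2831$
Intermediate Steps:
$O = -2$ ($O = 4 - 6 = -2$)
$a{\left(Y \right)} = -2 - 44 Y$ ($a{\left(Y \right)} = - 44 Y - 2 = -2 - 44 Y$)
$\frac{a{\left(m \right)} + 39640}{-2544 + 9572} = \frac{\left(-2 - 2508\right) + 39640}{-2544 + 9572} = \frac{\left(-2 - 2508\right) + 39640}{7028} = \left(-2510 + 39640\right) \frac{1}{7028} = 37130 \cdot \frac{1}{7028} = \frac{18565}{3514}$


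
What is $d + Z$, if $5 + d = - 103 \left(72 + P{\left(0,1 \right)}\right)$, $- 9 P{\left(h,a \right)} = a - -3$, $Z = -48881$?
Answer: $- \frac{506306}{9} \approx -56256.0$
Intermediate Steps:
$P{\left(h,a \right)} = - \frac{1}{3} - \frac{a}{9}$ ($P{\left(h,a \right)} = - \frac{a - -3}{9} = - \frac{a + 3}{9} = - \frac{3 + a}{9} = - \frac{1}{3} - \frac{a}{9}$)
$d = - \frac{66377}{9}$ ($d = -5 - 103 \left(72 - \frac{4}{9}\right) = -5 - \frac{66332}{9} = - \frac{66377}{9} \approx -7375.2$)
$d + Z = - \frac{66377}{9} - 48881 = - \frac{506306}{9}$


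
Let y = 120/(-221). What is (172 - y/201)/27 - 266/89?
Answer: 40108414/11860407 ≈ 3.3817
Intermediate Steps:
y = -120/221 (y = 120*(-1/221) = -120/221 ≈ -0.54299)
(172 - y/201)/27 - 266/89 = (172 - (-120)/(221*201))/27 - 266/89 = (172 - (-120)/(221*201))*(1/27) - 266*1/89 = (172 - 1*(-40/14807))*(1/27) - 266/89 = (172 + 40/14807)*(1/27) - 266/89 = (2546844/14807)*(1/27) - 266/89 = 848948/133263 - 266/89 = 40108414/11860407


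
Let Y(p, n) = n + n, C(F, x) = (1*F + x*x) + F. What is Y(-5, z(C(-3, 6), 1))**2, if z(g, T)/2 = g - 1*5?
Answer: 10000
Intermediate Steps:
C(F, x) = x**2 + 2*F (C(F, x) = (F + x**2) + F = x**2 + 2*F)
z(g, T) = -10 + 2*g (z(g, T) = 2*(g - 1*5) = 2*(g - 5) = 2*(-5 + g) = -10 + 2*g)
Y(p, n) = 2*n
Y(-5, z(C(-3, 6), 1))**2 = (2*(-10 + 2*(6**2 + 2*(-3))))**2 = (2*(-10 + 2*(36 - 6)))**2 = (2*(-10 + 2*30))**2 = (2*(-10 + 60))**2 = (2*50)**2 = 100**2 = 10000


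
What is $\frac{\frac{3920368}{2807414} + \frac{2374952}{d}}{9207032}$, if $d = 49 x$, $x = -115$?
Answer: $- \frac{415336388778}{9103325079132655} \approx -4.5625 \cdot 10^{-5}$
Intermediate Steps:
$d = -5635$ ($d = 49 \left(-115\right) = -5635$)
$\frac{\frac{3920368}{2807414} + \frac{2374952}{d}}{9207032} = \frac{\frac{3920368}{2807414} + \frac{2374952}{-5635}}{9207032} = \left(3920368 \cdot \frac{1}{2807414} + 2374952 \left(- \frac{1}{5635}\right)\right) \frac{1}{9207032} = \left(\frac{1960184}{1403707} - \frac{2374952}{5635}\right) \frac{1}{9207032} = \left(- \frac{3322691110224}{7909888945}\right) \frac{1}{9207032} = - \frac{415336388778}{9103325079132655}$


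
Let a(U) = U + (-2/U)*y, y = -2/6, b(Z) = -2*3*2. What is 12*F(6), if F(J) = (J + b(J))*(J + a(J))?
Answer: -872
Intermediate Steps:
b(Z) = -12 (b(Z) = -6*2 = -12)
y = -⅓ (y = -2*⅙ = -⅓ ≈ -0.33333)
a(U) = U + 2/(3*U) (a(U) = U - 2/U*(-⅓) = U + 2/(3*U))
F(J) = (-12 + J)*(2*J + 2/(3*J)) (F(J) = (J - 12)*(J + (J + 2/(3*J))) = (-12 + J)*(2*J + 2/(3*J)))
12*F(6) = 12*(⅔ - 24*6 - 8/6 + 2*6²) = 12*(⅔ - 144 - 8*⅙ + 2*36) = 12*(⅔ - 144 - 4/3 + 72) = 12*(-218/3) = -872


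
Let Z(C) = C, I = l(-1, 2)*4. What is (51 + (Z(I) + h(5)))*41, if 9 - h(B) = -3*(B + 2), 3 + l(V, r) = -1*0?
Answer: 2829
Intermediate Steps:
l(V, r) = -3 (l(V, r) = -3 - 1*0 = -3 + 0 = -3)
I = -12 (I = -3*4 = -12)
h(B) = 15 + 3*B (h(B) = 9 - (-3)*(B + 2) = 9 - (-3)*(2 + B) = 9 - (-6 - 3*B) = 9 + (6 + 3*B) = 15 + 3*B)
(51 + (Z(I) + h(5)))*41 = (51 + (-12 + (15 + 3*5)))*41 = (51 + (-12 + (15 + 15)))*41 = (51 + (-12 + 30))*41 = (51 + 18)*41 = 69*41 = 2829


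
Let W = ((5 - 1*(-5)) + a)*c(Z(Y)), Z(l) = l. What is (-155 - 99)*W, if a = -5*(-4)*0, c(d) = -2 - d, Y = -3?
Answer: -2540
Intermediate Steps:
a = 0 (a = 20*0 = 0)
W = 10 (W = ((5 - 1*(-5)) + 0)*(-2 - 1*(-3)) = ((5 + 5) + 0)*(-2 + 3) = (10 + 0)*1 = 10*1 = 10)
(-155 - 99)*W = (-155 - 99)*10 = -254*10 = -2540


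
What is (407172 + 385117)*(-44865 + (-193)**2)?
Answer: -6034073024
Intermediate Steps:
(407172 + 385117)*(-44865 + (-193)**2) = 792289*(-44865 + 37249) = 792289*(-7616) = -6034073024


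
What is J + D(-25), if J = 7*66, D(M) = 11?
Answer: 473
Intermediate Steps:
J = 462
J + D(-25) = 462 + 11 = 473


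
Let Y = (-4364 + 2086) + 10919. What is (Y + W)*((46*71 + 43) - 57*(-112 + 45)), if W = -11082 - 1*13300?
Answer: -112201848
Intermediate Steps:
Y = 8641 (Y = -2278 + 10919 = 8641)
W = -24382 (W = -11082 - 13300 = -24382)
(Y + W)*((46*71 + 43) - 57*(-112 + 45)) = (8641 - 24382)*((46*71 + 43) - 57*(-112 + 45)) = -15741*((3266 + 43) - 57*(-67)) = -15741*(3309 + 3819) = -15741*7128 = -112201848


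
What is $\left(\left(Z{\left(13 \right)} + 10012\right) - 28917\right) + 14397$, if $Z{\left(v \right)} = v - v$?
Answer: $-4508$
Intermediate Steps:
$Z{\left(v \right)} = 0$
$\left(\left(Z{\left(13 \right)} + 10012\right) - 28917\right) + 14397 = \left(\left(0 + 10012\right) - 28917\right) + 14397 = \left(10012 - 28917\right) + 14397 = -18905 + 14397 = -4508$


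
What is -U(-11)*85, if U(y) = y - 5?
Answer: 1360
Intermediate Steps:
U(y) = -5 + y
-U(-11)*85 = -(-5 - 11)*85 = -1*(-16)*85 = 16*85 = 1360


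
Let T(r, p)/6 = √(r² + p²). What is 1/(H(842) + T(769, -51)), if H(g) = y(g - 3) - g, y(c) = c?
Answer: 1/7127541 + 2*√593962/7127541 ≈ 0.00021640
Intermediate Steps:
T(r, p) = 6*√(p² + r²) (T(r, p) = 6*√(r² + p²) = 6*√(p² + r²))
H(g) = -3 (H(g) = (g - 3) - g = (-3 + g) - g = -3)
1/(H(842) + T(769, -51)) = 1/(-3 + 6*√((-51)² + 769²)) = 1/(-3 + 6*√(2601 + 591361)) = 1/(-3 + 6*√593962)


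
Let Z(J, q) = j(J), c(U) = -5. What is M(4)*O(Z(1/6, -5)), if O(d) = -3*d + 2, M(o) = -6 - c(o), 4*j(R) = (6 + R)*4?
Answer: 33/2 ≈ 16.500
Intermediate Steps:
j(R) = 6 + R (j(R) = ((6 + R)*4)/4 = (24 + 4*R)/4 = 6 + R)
Z(J, q) = 6 + J
M(o) = -1 (M(o) = -6 - 1*(-5) = -6 + 5 = -1)
O(d) = 2 - 3*d
M(4)*O(Z(1/6, -5)) = -(2 - 3*(6 + 1/6)) = -(2 - 3*(6 + ⅙)) = -(2 - 3*37/6) = -(2 - 37/2) = -1*(-33/2) = 33/2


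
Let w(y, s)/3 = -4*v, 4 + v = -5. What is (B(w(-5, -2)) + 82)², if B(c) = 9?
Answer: 8281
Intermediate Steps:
v = -9 (v = -4 - 5 = -9)
w(y, s) = 108 (w(y, s) = 3*(-4*(-9)) = 3*36 = 108)
(B(w(-5, -2)) + 82)² = (9 + 82)² = 91² = 8281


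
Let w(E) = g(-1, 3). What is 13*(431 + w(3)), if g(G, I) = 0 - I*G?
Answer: 5642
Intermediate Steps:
g(G, I) = -G*I (g(G, I) = 0 - G*I = -G*I)
w(E) = 3 (w(E) = -1*(-1)*3 = 3)
13*(431 + w(3)) = 13*(431 + 3) = 13*434 = 5642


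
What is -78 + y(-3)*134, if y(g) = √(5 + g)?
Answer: -78 + 134*√2 ≈ 111.50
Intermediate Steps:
-78 + y(-3)*134 = -78 + √(5 - 3)*134 = -78 + √2*134 = -78 + 134*√2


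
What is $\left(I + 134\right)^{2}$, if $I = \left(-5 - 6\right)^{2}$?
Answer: $65025$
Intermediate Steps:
$I = 121$ ($I = \left(-11\right)^{2} = 121$)
$\left(I + 134\right)^{2} = \left(121 + 134\right)^{2} = 255^{2} = 65025$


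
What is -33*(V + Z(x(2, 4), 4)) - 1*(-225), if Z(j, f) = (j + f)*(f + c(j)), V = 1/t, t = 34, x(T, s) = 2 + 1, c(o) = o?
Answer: -47361/34 ≈ -1393.0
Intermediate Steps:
x(T, s) = 3
V = 1/34 ≈ 0.029412
Z(j, f) = (f + j)² (Z(j, f) = (j + f)*(f + j) = (f + j)*(f + j) = (f + j)²)
-33*(V + Z(x(2, 4), 4)) - 1*(-225) = -33*(1/34 + (4² + 3² + 2*4*3)) - 1*(-225) = -33*(1/34 + (16 + 9 + 24)) + 225 = -33*(1/34 + 49) + 225 = -33*1667/34 + 225 = -55011/34 + 225 = -47361/34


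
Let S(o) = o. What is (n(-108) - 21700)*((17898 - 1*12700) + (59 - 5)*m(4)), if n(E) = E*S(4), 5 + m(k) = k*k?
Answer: -128188544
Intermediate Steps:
m(k) = -5 + k² (m(k) = -5 + k*k = -5 + k²)
n(E) = 4*E (n(E) = E*4 = 4*E)
(n(-108) - 21700)*((17898 - 1*12700) + (59 - 5)*m(4)) = (4*(-108) - 21700)*((17898 - 1*12700) + (59 - 5)*(-5 + 4²)) = (-432 - 21700)*((17898 - 12700) + 54*(-5 + 16)) = -22132*(5198 + 54*11) = -22132*(5198 + 594) = -22132*5792 = -128188544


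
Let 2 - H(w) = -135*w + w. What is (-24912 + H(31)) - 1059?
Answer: -21815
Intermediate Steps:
H(w) = 2 + 134*w (H(w) = 2 - (-135*w + w) = 2 - (-134)*w = 2 + 134*w)
(-24912 + H(31)) - 1059 = (-24912 + (2 + 134*31)) - 1059 = (-24912 + (2 + 4154)) - 1059 = (-24912 + 4156) - 1059 = -20756 - 1059 = -21815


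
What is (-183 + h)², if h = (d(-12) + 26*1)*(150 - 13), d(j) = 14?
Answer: 28058209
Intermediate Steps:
h = 5480 (h = (14 + 26*1)*(150 - 13) = (14 + 26)*137 = 40*137 = 5480)
(-183 + h)² = (-183 + 5480)² = 5297² = 28058209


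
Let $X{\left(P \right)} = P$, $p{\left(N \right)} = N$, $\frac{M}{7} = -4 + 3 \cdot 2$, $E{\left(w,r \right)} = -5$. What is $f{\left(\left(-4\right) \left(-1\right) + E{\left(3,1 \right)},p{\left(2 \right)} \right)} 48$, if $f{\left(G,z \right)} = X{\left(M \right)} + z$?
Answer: $768$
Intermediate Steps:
$M = 14$ ($M = 7 \left(-4 + 3 \cdot 2\right) = 7 \left(-4 + 6\right) = 7 \cdot 2 = 14$)
$f{\left(G,z \right)} = 14 + z$
$f{\left(\left(-4\right) \left(-1\right) + E{\left(3,1 \right)},p{\left(2 \right)} \right)} 48 = \left(14 + 2\right) 48 = 16 \cdot 48 = 768$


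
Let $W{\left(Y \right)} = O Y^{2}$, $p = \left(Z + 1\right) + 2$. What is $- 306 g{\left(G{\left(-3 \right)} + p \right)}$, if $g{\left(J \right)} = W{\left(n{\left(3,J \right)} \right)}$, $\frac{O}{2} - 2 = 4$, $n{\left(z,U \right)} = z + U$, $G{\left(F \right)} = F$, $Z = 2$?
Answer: $-91800$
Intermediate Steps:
$p = 5$ ($p = \left(2 + 1\right) + 2 = 3 + 2 = 5$)
$n{\left(z,U \right)} = U + z$
$O = 12$ ($O = 4 + 2 \cdot 4 = 4 + 8 = 12$)
$W{\left(Y \right)} = 12 Y^{2}$
$g{\left(J \right)} = 12 \left(3 + J\right)^{2}$ ($g{\left(J \right)} = 12 \left(J + 3\right)^{2} = 12 \left(3 + J\right)^{2}$)
$- 306 g{\left(G{\left(-3 \right)} + p \right)} = - 306 \cdot 12 \left(3 + \left(-3 + 5\right)\right)^{2} = - 306 \cdot 12 \left(3 + 2\right)^{2} = - 306 \cdot 12 \cdot 5^{2} = - 306 \cdot 12 \cdot 25 = \left(-306\right) 300 = -91800$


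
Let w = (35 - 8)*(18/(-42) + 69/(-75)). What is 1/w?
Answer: -175/6372 ≈ -0.027464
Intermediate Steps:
w = -6372/175 (w = 27*(18*(-1/42) + 69*(-1/75)) = 27*(-3/7 - 23/25) = 27*(-236/175) = -6372/175 ≈ -36.411)
1/w = 1/(-6372/175) = -175/6372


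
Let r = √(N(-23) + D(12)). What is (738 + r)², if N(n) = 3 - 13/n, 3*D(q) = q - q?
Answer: (16974 + √1886)²/529 ≈ 5.4743e+5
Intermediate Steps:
D(q) = 0 (D(q) = (q - q)/3 = (⅓)*0 = 0)
N(n) = 3 - 13/n
r = √1886/23 (r = √((3 - 13/(-23)) + 0) = √((3 - 13*(-1/23)) + 0) = √((3 + 13/23) + 0) = √(82/23 + 0) = √(82/23) = √1886/23 ≈ 1.8882)
(738 + r)² = (738 + √1886/23)²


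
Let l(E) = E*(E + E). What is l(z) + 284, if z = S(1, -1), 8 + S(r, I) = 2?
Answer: 356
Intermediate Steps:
S(r, I) = -6 (S(r, I) = -8 + 2 = -6)
z = -6
l(E) = 2*E² (l(E) = E*(2*E) = 2*E²)
l(z) + 284 = 2*(-6)² + 284 = 2*36 + 284 = 72 + 284 = 356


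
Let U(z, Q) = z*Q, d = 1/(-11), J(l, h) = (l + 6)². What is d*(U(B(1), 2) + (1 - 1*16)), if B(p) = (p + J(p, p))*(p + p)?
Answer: -185/11 ≈ -16.818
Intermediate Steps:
J(l, h) = (6 + l)²
d = -1/11 ≈ -0.090909
B(p) = 2*p*(p + (6 + p)²) (B(p) = (p + (6 + p)²)*(p + p) = (p + (6 + p)²)*(2*p) = 2*p*(p + (6 + p)²))
U(z, Q) = Q*z
d*(U(B(1), 2) + (1 - 1*16)) = -(2*(2*1*(1 + (6 + 1)²)) + (1 - 1*16))/11 = -(2*(2*1*(1 + 7²)) + (1 - 16))/11 = -(2*(2*1*(1 + 49)) - 15)/11 = -(2*(2*1*50) - 15)/11 = -(2*100 - 15)/11 = -(200 - 15)/11 = -1/11*185 = -185/11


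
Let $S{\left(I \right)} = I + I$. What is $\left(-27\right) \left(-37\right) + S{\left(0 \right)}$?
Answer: $999$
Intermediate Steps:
$S{\left(I \right)} = 2 I$
$\left(-27\right) \left(-37\right) + S{\left(0 \right)} = \left(-27\right) \left(-37\right) + 2 \cdot 0 = 999 + 0 = 999$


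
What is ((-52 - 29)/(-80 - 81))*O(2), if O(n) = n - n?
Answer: 0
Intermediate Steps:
O(n) = 0
((-52 - 29)/(-80 - 81))*O(2) = ((-52 - 29)/(-80 - 81))*0 = -81/(-161)*0 = -81*(-1/161)*0 = (81/161)*0 = 0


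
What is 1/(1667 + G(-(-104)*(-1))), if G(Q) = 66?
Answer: 1/1733 ≈ 0.00057703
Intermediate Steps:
1/(1667 + G(-(-104)*(-1))) = 1/(1667 + 66) = 1/1733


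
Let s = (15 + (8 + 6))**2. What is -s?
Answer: -841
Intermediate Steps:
s = 841 (s = (15 + 14)**2 = 29**2 = 841)
-s = -1*841 = -841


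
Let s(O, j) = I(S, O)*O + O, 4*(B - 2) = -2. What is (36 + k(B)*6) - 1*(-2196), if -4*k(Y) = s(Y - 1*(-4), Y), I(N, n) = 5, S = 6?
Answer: 4365/2 ≈ 2182.5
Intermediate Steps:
B = 3/2 (B = 2 + (¼)*(-2) = 2 - ½ = 3/2 ≈ 1.5000)
s(O, j) = 6*O (s(O, j) = 5*O + O = 6*O)
k(Y) = -6 - 3*Y/2 (k(Y) = -3*(Y - 1*(-4))/2 = -3*(Y + 4)/2 = -3*(4 + Y)/2 = -(24 + 6*Y)/4 = -6 - 3*Y/2)
(36 + k(B)*6) - 1*(-2196) = (36 + (-6 - 3/2*3/2)*6) - 1*(-2196) = (36 + (-6 - 9/4)*6) + 2196 = (36 - 33/4*6) + 2196 = (36 - 99/2) + 2196 = -27/2 + 2196 = 4365/2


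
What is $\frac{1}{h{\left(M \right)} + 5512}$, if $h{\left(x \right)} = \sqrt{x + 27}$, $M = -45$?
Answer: $\frac{2756}{15191081} - \frac{3 i \sqrt{2}}{30382162} \approx 0.00018142 - 1.3964 \cdot 10^{-7} i$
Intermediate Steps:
$h{\left(x \right)} = \sqrt{27 + x}$
$\frac{1}{h{\left(M \right)} + 5512} = \frac{1}{\sqrt{27 - 45} + 5512} = \frac{1}{\sqrt{-18} + 5512} = \frac{1}{3 i \sqrt{2} + 5512} = \frac{1}{5512 + 3 i \sqrt{2}}$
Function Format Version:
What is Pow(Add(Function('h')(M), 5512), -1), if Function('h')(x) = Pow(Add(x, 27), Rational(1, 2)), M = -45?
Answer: Add(Rational(2756, 15191081), Mul(Rational(-3, 30382162), I, Pow(2, Rational(1, 2)))) ≈ Add(0.00018142, Mul(-1.3964e-7, I))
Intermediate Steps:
Function('h')(x) = Pow(Add(27, x), Rational(1, 2))
Pow(Add(Function('h')(M), 5512), -1) = Pow(Add(Pow(Add(27, -45), Rational(1, 2)), 5512), -1) = Pow(Add(Pow(-18, Rational(1, 2)), 5512), -1) = Pow(Add(Mul(3, I, Pow(2, Rational(1, 2))), 5512), -1) = Pow(Add(5512, Mul(3, I, Pow(2, Rational(1, 2)))), -1)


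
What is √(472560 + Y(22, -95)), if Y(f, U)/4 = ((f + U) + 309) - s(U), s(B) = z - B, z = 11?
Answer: 2*√118270 ≈ 687.81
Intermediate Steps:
s(B) = 11 - B
Y(f, U) = 1192 + 4*f + 8*U (Y(f, U) = 4*(((f + U) + 309) - (11 - U)) = 4*(((U + f) + 309) + (-11 + U)) = 4*((309 + U + f) + (-11 + U)) = 4*(298 + f + 2*U) = 1192 + 4*f + 8*U)
√(472560 + Y(22, -95)) = √(472560 + (1192 + 4*22 + 8*(-95))) = √(472560 + (1192 + 88 - 760)) = √(472560 + 520) = √473080 = 2*√118270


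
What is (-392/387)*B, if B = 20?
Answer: -7840/387 ≈ -20.258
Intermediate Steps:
(-392/387)*B = -392/387*20 = -7840/387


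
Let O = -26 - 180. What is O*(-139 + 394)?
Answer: -52530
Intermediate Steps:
O = -206
O*(-139 + 394) = -206*(-139 + 394) = -206*255 = -52530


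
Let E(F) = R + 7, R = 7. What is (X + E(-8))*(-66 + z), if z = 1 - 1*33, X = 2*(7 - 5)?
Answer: -1764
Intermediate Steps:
E(F) = 14 (E(F) = 7 + 7 = 14)
X = 4 (X = 2*2 = 4)
z = -32 (z = 1 - 33 = -32)
(X + E(-8))*(-66 + z) = (4 + 14)*(-66 - 32) = 18*(-98) = -1764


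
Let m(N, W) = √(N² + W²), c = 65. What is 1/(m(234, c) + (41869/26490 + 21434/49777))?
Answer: -71362773331137210/2092703119326966030179 + 461284249773777300*√349/2092703119326966030179 ≈ 0.0040838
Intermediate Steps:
1/(m(234, c) + (41869/26490 + 21434/49777)) = 1/(√(234² + 65²) + (41869/26490 + 21434/49777)) = 1/(√(54756 + 4225) + (41869*(1/26490) + 21434*(1/49777))) = 1/(√58981 + (41869/26490 + 3062/7111)) = 1/(13*√349 + 378842839/188370390) = 1/(378842839/188370390 + 13*√349)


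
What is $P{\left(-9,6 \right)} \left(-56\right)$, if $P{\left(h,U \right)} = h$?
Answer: $504$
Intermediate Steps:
$P{\left(-9,6 \right)} \left(-56\right) = \left(-9\right) \left(-56\right) = 504$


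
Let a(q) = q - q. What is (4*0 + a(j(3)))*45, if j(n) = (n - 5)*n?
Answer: 0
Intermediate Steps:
j(n) = n*(-5 + n) (j(n) = (-5 + n)*n = n*(-5 + n))
a(q) = 0
(4*0 + a(j(3)))*45 = (4*0 + 0)*45 = (0 + 0)*45 = 0*45 = 0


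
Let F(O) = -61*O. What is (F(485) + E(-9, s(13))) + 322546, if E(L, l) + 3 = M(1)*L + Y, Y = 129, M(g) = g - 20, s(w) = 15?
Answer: 293258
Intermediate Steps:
M(g) = -20 + g
E(L, l) = 126 - 19*L (E(L, l) = -3 + ((-20 + 1)*L + 129) = -3 + (-19*L + 129) = -3 + (129 - 19*L) = 126 - 19*L)
(F(485) + E(-9, s(13))) + 322546 = (-61*485 + (126 - 19*(-9))) + 322546 = (-29585 + (126 + 171)) + 322546 = (-29585 + 297) + 322546 = -29288 + 322546 = 293258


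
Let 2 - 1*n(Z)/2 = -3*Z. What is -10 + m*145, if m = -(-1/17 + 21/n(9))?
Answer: -1835/34 ≈ -53.971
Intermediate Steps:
n(Z) = 4 + 6*Z (n(Z) = 4 - (-6)*Z = 4 + 6*Z)
m = -299/986 (m = -(-1/17 + 21/(4 + 6*9)) = -(-1*1/17 + 21/(4 + 54)) = -(-1/17 + 21/58) = -1*299/986 = -299/986 ≈ -0.30325)
-10 + m*145 = -10 - 299/986*145 = -10 - 1495/34 = -1835/34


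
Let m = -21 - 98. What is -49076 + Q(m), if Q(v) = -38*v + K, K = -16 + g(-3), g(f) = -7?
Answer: -44577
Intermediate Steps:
K = -23 (K = -16 - 7 = -23)
m = -119
Q(v) = -23 - 38*v (Q(v) = -38*v - 23 = -23 - 38*v)
-49076 + Q(m) = -49076 + (-23 - 38*(-119)) = -49076 + (-23 + 4522) = -49076 + 4499 = -44577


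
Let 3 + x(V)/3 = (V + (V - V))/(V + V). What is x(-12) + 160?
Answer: 305/2 ≈ 152.50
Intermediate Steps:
x(V) = -15/2 (x(V) = -9 + 3*((V + (V - V))/(V + V)) = -9 + 3*((V + 0)/((2*V))) = -9 + 3*(V*(1/(2*V))) = -9 + 3*(½) = -9 + 3/2 = -15/2)
x(-12) + 160 = -15/2 + 160 = 305/2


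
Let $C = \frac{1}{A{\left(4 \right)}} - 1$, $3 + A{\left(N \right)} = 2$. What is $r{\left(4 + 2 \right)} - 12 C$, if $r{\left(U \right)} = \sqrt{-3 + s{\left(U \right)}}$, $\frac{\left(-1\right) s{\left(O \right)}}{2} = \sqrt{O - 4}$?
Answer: $24 + \sqrt{-3 - 2 \sqrt{2}} \approx 24.0 + 2.4142 i$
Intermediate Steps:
$s{\left(O \right)} = - 2 \sqrt{-4 + O}$ ($s{\left(O \right)} = - 2 \sqrt{O - 4} = - 2 \sqrt{-4 + O}$)
$A{\left(N \right)} = -1$ ($A{\left(N \right)} = -3 + 2 = -1$)
$r{\left(U \right)} = \sqrt{-3 - 2 \sqrt{-4 + U}}$
$C = -2$ ($C = \frac{1}{-1} - 1 = -1 - 1 = -2$)
$r{\left(4 + 2 \right)} - 12 C = \sqrt{-3 - 2 \sqrt{-4 + \left(4 + 2\right)}} - -24 = \sqrt{-3 - 2 \sqrt{-4 + 6}} + 24 = \sqrt{-3 - 2 \sqrt{2}} + 24 = 24 + \sqrt{-3 - 2 \sqrt{2}}$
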